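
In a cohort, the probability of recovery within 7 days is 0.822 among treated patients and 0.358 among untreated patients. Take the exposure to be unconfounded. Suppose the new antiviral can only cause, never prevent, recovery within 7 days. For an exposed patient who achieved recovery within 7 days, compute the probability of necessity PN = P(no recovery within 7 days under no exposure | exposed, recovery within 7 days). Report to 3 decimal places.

PN ≈ 0.564

Let p₁ = 0.822, p₀ = 0.358.
Under exogeneity and monotonicity, PN = (p₁ − p₀) / p₁.
PN = (0.822 − 0.358) / 0.822 = 0.464 / 0.822 ≈ 0.5645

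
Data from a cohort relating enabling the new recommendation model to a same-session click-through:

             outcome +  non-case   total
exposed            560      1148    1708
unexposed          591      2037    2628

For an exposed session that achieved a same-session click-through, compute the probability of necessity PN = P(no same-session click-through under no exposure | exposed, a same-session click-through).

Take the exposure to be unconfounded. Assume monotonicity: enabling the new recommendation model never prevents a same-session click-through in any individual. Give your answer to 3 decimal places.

PN ≈ 0.314

p₁ = P(outcome | exposed) = 560/1708 = 0.32787
p₀ = P(outcome | unexposed) = 591/2628 = 0.22489
Under exogeneity and monotonicity, PN = (p₁ − p₀)/p₁.
PN = (0.32787 − 0.22489) / 0.32787 ≈ 0.3141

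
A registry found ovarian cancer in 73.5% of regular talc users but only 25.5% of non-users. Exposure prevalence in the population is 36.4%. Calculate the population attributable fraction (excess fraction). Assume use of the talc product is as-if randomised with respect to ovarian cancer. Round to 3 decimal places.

p₁ = 0.735, p₀ = 0.255.
Overall risk P(Y=1) = π·p₁ + (1−π)·p₀ = 0.364×0.735 + 0.636×0.255 = 0.42972.
Under exogeneity, PAF = [P(Y=1) − p₀] / P(Y=1).
PAF = (0.42972 − 0.255) / 0.42972 ≈ 0.4066

PAF ≈ 0.407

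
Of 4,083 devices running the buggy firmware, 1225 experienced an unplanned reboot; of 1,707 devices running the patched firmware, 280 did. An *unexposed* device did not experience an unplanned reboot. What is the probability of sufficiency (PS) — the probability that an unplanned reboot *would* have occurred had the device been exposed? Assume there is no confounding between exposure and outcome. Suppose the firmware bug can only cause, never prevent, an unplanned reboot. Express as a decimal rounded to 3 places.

PS ≈ 0.163

p₁ = P(outcome | exposed) = 1225/4083 = 0.30002
p₀ = P(outcome | unexposed) = 280/1707 = 0.16403
Under exogeneity and monotonicity, PS = (p₁ − p₀) / (1 − p₀).
PS = (0.30002 − 0.16403) / (1 − 0.16403) = 0.13599 / 0.83597 ≈ 0.1627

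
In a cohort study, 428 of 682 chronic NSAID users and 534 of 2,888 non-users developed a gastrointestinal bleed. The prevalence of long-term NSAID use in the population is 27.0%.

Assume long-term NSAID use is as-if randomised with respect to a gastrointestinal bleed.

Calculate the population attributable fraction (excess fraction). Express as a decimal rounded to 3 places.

p₁ = P(outcome | exposed) = 428/682 = 0.62757
p₀ = P(outcome | unexposed) = 534/2888 = 0.1849
Overall risk P(Y=1) = π·p₁ + (1−π)·p₀ = 0.27×0.62757 + 0.73×0.1849 = 0.30442.
Under exogeneity, PAF = [P(Y=1) − p₀] / P(Y=1).
PAF = (0.30442 − 0.1849) / 0.30442 ≈ 0.3926

PAF ≈ 0.393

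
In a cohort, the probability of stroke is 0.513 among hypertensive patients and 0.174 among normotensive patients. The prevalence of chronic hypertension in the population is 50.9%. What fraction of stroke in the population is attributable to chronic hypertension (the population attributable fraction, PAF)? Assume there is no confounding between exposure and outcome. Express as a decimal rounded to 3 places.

PAF ≈ 0.498

Let p₁ = 0.513, p₀ = 0.174.
Overall risk P(Y=1) = π·p₁ + (1−π)·p₀ = 0.509×0.513 + 0.491×0.174 = 0.34655.
Under exogeneity, PAF = [P(Y=1) − p₀] / P(Y=1).
PAF = (0.34655 − 0.174) / 0.34655 ≈ 0.4979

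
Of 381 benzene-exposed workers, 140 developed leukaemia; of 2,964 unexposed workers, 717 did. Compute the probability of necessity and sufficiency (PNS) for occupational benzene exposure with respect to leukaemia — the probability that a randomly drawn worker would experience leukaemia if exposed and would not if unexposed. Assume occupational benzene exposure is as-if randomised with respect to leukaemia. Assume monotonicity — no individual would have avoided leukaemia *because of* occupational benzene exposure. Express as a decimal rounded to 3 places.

p₁ = P(outcome | exposed) = 140/381 = 0.36745
p₀ = P(outcome | unexposed) = 717/2964 = 0.2419
Under exogeneity and monotonicity, PNS = p₁ − p₀.
PNS = 0.36745 − 0.2419 = 0.12555

PNS ≈ 0.126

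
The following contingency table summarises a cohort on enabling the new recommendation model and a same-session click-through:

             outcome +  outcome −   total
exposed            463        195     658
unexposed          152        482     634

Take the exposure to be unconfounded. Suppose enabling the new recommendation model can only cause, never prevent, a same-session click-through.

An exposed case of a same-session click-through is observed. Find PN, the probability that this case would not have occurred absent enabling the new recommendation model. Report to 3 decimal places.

p₁ = P(outcome | exposed) = 463/658 = 0.70365
p₀ = P(outcome | unexposed) = 152/634 = 0.23975
Under exogeneity and monotonicity, PN = (p₁ − p₀) / p₁.
PN = (0.70365 − 0.23975) / 0.70365 = 0.4639 / 0.70365 ≈ 0.6593

PN ≈ 0.659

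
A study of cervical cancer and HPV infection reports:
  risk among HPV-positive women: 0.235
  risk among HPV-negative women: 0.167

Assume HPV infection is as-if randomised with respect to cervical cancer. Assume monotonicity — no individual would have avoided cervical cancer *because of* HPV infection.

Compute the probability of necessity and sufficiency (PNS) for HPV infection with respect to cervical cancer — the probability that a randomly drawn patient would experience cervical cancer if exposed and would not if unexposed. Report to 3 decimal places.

PNS ≈ 0.068

Let p₁ = 0.235, p₀ = 0.167.
Under exogeneity and monotonicity, PNS = p₁ − p₀.
PNS = 0.235 − 0.167 = 0.068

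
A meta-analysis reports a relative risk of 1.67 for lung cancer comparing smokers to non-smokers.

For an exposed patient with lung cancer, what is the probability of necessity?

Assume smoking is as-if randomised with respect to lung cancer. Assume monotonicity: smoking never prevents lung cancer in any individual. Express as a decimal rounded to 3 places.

PN ≈ 0.401

Under exogeneity and monotonicity, PN = (RR − 1) / RR = 1 − 1/RR.
PN = (1.67 − 1) / 1.67 = 0.67 / 1.67 ≈ 0.4012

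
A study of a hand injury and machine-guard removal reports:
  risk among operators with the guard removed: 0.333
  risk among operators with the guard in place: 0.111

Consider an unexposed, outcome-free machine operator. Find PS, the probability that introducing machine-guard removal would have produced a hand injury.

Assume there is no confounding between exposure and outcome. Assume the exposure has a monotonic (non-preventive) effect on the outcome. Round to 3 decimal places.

Let p₁ = 0.333, p₀ = 0.111.
Under exogeneity and monotonicity, PS = (p₁ − p₀) / (1 − p₀).
PS = (0.333 − 0.111) / (1 − 0.111) = 0.222 / 0.889 ≈ 0.2497

PS ≈ 0.250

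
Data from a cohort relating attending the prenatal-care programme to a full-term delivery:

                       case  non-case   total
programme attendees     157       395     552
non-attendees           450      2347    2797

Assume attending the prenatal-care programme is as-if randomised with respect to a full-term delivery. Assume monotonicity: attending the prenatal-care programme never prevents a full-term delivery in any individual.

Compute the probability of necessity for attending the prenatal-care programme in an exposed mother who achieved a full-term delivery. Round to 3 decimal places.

p₁ = P(outcome | exposed) = 157/552 = 0.28442
p₀ = P(outcome | unexposed) = 450/2797 = 0.16089
Under exogeneity and monotonicity, PN = (p₁ − p₀)/p₁.
PN = (0.28442 − 0.16089) / 0.28442 ≈ 0.4343

PN ≈ 0.434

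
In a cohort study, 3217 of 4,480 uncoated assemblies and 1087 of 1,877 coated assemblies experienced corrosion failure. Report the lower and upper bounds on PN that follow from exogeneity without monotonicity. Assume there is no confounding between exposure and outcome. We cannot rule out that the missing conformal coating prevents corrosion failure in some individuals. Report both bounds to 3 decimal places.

0.194 ≤ PN ≤ 0.586

p₁ = P(outcome | exposed) = 3217/4480 = 0.71808
p₀ = P(outcome | unexposed) = 1087/1877 = 0.57912
Under exogeneity alone the bounds on PN are max{0,(p₁−p₀)/p₁} ≤ PN ≤ min{1,(1−p₀)/p₁}.
  lower = (p₁ − p₀)/p₁ = 0.13896 / 0.71808 ≈ 0.1935
  upper = min{1, (1 − p₀)/p₁} = 0.42088 / 0.71808 ≈ 0.5861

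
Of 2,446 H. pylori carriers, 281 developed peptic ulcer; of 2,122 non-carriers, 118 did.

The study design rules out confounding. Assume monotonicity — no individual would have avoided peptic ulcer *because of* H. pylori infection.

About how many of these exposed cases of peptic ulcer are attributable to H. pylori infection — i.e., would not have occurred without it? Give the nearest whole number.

p₁ = P(outcome | exposed) = 281/2446 = 0.11488
p₀ = P(outcome | unexposed) = 118/2122 = 0.055608
PN = (p₁ − p₀)/p₁ = (0.11488 − 0.055608) / 0.11488 ≈ 0.51595.
Attributable cases ≈ PN × (exposed cases) = 0.51595 × 281 ≈ 144.98.

about 145 cases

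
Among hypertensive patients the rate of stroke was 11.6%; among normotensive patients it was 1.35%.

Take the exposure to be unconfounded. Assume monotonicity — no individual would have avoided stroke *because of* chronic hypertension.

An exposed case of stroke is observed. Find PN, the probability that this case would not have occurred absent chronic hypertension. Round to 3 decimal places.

p₁ = 0.116, p₀ = 0.0135.
Under exogeneity and monotonicity, PN = (p₁ − p₀) / p₁.
PN = (0.116 − 0.0135) / 0.116 = 0.1025 / 0.116 ≈ 0.8836

PN ≈ 0.884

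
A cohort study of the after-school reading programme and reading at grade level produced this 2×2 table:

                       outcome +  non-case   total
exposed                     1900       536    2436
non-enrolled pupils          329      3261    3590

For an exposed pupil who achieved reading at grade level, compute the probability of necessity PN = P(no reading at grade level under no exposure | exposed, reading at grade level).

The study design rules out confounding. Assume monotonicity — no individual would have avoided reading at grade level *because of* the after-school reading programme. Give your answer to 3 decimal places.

p₁ = P(outcome | exposed) = 1900/2436 = 0.77997
p₀ = P(outcome | unexposed) = 329/3590 = 0.091643
Under exogeneity and monotonicity, PN = (p₁ − p₀)/p₁.
PN = (0.77997 − 0.091643) / 0.77997 ≈ 0.8825

PN ≈ 0.883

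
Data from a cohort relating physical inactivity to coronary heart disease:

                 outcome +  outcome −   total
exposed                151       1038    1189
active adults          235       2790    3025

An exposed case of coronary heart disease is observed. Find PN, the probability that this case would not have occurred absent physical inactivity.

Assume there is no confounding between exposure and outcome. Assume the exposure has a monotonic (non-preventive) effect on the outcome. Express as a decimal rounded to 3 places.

PN ≈ 0.388

p₁ = P(outcome | exposed) = 151/1189 = 0.127
p₀ = P(outcome | unexposed) = 235/3025 = 0.077686
Under exogeneity and monotonicity, PN = (p₁ − p₀)/p₁.
PN = (0.127 − 0.077686) / 0.127 ≈ 0.3883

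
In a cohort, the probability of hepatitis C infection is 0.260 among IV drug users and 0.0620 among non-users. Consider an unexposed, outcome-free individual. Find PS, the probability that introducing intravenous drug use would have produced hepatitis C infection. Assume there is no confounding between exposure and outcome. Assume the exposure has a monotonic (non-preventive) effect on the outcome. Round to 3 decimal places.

PS ≈ 0.211

Let p₁ = 0.26, p₀ = 0.062.
Under exogeneity and monotonicity, PS = (p₁ − p₀) / (1 − p₀).
PS = (0.26 − 0.062) / (1 − 0.062) = 0.198 / 0.938 ≈ 0.2111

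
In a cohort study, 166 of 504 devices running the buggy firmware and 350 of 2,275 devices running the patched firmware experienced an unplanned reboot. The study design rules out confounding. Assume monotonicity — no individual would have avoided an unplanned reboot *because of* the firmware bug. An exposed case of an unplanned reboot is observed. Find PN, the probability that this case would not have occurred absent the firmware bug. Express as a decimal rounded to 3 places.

PN ≈ 0.533

p₁ = P(outcome | exposed) = 166/504 = 0.32937
p₀ = P(outcome | unexposed) = 350/2275 = 0.15385
Under exogeneity and monotonicity, PN = (p₁ − p₀) / p₁.
PN = (0.32937 − 0.15385) / 0.32937 = 0.17552 / 0.32937 ≈ 0.5329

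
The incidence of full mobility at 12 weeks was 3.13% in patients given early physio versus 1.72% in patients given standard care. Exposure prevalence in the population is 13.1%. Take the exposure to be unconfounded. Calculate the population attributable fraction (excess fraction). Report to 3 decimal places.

PAF ≈ 0.097

p₁ = 0.0313, p₀ = 0.0172.
Overall risk P(Y=1) = π·p₁ + (1−π)·p₀ = 0.131×0.0313 + 0.869×0.0172 = 0.019047.
Under exogeneity, PAF = [P(Y=1) − p₀] / P(Y=1).
PAF = (0.019047 − 0.0172) / 0.019047 ≈ 0.0970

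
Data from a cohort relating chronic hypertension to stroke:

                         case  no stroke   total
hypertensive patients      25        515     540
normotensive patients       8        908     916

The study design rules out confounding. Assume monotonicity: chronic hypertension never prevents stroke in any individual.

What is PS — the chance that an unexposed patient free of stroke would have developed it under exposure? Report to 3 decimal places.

p₁ = P(outcome | exposed) = 25/540 = 0.046296
p₀ = P(outcome | unexposed) = 8/916 = 0.0087336
Under exogeneity and monotonicity, PS = (p₁ − p₀)/(1 − p₀).
PS = (0.046296 − 0.0087336) / 0.99127 ≈ 0.0379

PS ≈ 0.038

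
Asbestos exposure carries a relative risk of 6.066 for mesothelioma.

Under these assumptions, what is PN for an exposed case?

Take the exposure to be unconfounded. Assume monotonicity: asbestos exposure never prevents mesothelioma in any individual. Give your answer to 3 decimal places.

Under exogeneity and monotonicity, PN = (RR − 1) / RR = 1 − 1/RR.
PN = (6.066 − 1) / 6.066 = 5.066 / 6.066 ≈ 0.8351

PN ≈ 0.835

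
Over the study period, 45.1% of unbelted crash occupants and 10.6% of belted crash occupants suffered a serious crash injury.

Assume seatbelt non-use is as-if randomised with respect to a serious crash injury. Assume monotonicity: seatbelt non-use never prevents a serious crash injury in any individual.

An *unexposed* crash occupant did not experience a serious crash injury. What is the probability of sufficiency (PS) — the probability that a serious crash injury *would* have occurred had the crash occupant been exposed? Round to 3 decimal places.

PS ≈ 0.386

p₁ = 0.451, p₀ = 0.106.
Under exogeneity and monotonicity, PS = (p₁ − p₀) / (1 − p₀).
PS = (0.451 − 0.106) / (1 − 0.106) = 0.345 / 0.894 ≈ 0.3859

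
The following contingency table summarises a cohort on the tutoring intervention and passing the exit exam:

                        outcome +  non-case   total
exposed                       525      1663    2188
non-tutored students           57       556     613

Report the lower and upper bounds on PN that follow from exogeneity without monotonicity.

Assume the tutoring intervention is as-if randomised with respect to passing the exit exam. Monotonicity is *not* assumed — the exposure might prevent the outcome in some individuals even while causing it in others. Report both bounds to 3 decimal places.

0.612 ≤ PN ≤ 1.000

p₁ = P(outcome | exposed) = 525/2188 = 0.23995
p₀ = P(outcome | unexposed) = 57/613 = 0.092985
Under exogeneity alone the bounds on PN are max{0,(p₁−p₀)/p₁} ≤ PN ≤ min{1,(1−p₀)/p₁}.
  lower = (p₁ − p₀)/p₁ = 0.14696 / 0.23995 ≈ 0.6125
  upper = min{1, (1 − p₀)/p₁} = 0.90701 / 0.23995 ≈ 3.7801 → capped at 1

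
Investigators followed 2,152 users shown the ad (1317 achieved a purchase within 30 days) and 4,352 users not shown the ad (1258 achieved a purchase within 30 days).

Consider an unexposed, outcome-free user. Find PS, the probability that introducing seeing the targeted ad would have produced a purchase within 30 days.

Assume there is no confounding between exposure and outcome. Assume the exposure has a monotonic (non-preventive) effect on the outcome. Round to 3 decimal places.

p₁ = P(outcome | exposed) = 1317/2152 = 0.61199
p₀ = P(outcome | unexposed) = 1258/4352 = 0.28906
Under exogeneity and monotonicity, PS = (p₁ − p₀) / (1 − p₀).
PS = (0.61199 − 0.28906) / (1 − 0.28906) = 0.32293 / 0.71094 ≈ 0.4542

PS ≈ 0.454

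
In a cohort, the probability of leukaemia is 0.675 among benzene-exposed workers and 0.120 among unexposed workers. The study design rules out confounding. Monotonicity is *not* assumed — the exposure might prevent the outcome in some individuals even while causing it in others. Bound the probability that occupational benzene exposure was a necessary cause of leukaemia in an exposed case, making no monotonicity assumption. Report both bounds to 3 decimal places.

Let p₁ = 0.675, p₀ = 0.12.
Under exogeneity alone the bounds on PN are max{0,(p₁−p₀)/p₁} ≤ PN ≤ min{1,(1−p₀)/p₁}.
  lower = (p₁ − p₀)/p₁ = 0.555 / 0.675 ≈ 0.8222
  upper = min{1, (1 − p₀)/p₁} = 0.88 / 0.675 ≈ 1.3037 → capped at 1

0.822 ≤ PN ≤ 1.000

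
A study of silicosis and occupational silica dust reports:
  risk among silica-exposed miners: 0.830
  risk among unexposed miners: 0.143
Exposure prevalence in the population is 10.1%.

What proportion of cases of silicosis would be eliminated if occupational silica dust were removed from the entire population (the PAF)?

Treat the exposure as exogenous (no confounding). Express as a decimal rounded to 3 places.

PAF ≈ 0.327

Let p₁ = 0.83, p₀ = 0.143.
Overall risk P(Y=1) = π·p₁ + (1−π)·p₀ = 0.101×0.83 + 0.899×0.143 = 0.21239.
Under exogeneity, PAF = [P(Y=1) − p₀] / P(Y=1).
PAF = (0.21239 − 0.143) / 0.21239 ≈ 0.3267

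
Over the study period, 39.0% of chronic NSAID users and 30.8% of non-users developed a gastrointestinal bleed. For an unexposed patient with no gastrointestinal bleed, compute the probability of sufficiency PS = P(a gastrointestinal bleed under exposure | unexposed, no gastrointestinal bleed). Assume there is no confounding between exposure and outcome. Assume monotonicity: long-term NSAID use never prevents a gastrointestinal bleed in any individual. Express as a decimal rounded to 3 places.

PS ≈ 0.118

p₁ = 0.39, p₀ = 0.308.
Under exogeneity and monotonicity, PS = (p₁ − p₀) / (1 − p₀).
PS = (0.39 − 0.308) / (1 − 0.308) = 0.082 / 0.692 ≈ 0.1185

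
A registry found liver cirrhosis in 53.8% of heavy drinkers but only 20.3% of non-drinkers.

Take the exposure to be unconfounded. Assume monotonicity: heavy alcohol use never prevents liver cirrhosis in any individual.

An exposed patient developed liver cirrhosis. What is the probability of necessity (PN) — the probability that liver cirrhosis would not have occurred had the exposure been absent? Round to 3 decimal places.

PN ≈ 0.623

p₁ = 0.538, p₀ = 0.203.
Under exogeneity and monotonicity, PN = (p₁ − p₀) / p₁.
PN = (0.538 − 0.203) / 0.538 = 0.335 / 0.538 ≈ 0.6227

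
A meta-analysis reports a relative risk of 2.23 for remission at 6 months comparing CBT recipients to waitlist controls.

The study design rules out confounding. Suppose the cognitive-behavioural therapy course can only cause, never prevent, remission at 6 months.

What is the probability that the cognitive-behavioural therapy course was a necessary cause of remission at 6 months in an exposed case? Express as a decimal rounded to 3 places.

Under exogeneity and monotonicity, PN = (RR − 1) / RR = 1 − 1/RR.
PN = (2.23 − 1) / 2.23 = 1.23 / 2.23 ≈ 0.5516

PN ≈ 0.552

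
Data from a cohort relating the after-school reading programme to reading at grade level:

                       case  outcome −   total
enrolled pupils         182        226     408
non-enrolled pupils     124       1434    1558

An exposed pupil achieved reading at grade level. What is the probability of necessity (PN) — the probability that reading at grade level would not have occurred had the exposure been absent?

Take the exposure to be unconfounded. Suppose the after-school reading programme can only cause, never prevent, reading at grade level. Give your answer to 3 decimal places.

PN ≈ 0.822

p₁ = P(outcome | exposed) = 182/408 = 0.44608
p₀ = P(outcome | unexposed) = 124/1558 = 0.079589
Under exogeneity and monotonicity, PN = (p₁ − p₀)/p₁.
PN = (0.44608 − 0.079589) / 0.44608 ≈ 0.8216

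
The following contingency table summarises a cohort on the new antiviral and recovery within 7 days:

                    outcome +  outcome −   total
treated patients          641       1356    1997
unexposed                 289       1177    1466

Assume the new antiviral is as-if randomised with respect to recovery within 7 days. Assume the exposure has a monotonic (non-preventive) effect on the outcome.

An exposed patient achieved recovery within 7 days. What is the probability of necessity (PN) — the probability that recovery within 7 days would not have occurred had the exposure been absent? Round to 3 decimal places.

PN ≈ 0.386

p₁ = P(outcome | exposed) = 641/1997 = 0.32098
p₀ = P(outcome | unexposed) = 289/1466 = 0.19714
Under exogeneity and monotonicity, PN = (p₁ − p₀) / p₁.
PN = (0.32098 − 0.19714) / 0.32098 = 0.12385 / 0.32098 ≈ 0.3858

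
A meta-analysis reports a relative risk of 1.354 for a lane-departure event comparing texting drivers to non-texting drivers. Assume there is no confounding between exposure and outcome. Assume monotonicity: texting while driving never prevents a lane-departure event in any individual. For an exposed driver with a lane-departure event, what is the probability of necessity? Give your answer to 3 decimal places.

Under exogeneity and monotonicity, PN = (RR − 1) / RR = 1 − 1/RR.
PN = (1.354 − 1) / 1.354 = 0.354 / 1.354 ≈ 0.2614

PN ≈ 0.261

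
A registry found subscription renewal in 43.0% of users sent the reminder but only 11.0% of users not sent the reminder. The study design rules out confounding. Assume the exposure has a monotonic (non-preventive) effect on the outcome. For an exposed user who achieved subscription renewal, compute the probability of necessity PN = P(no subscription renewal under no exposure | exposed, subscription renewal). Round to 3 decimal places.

p₁ = 0.43, p₀ = 0.11.
Under exogeneity and monotonicity, PN = (p₁ − p₀) / p₁.
PN = (0.43 − 0.11) / 0.43 = 0.32 / 0.43 ≈ 0.7442

PN ≈ 0.744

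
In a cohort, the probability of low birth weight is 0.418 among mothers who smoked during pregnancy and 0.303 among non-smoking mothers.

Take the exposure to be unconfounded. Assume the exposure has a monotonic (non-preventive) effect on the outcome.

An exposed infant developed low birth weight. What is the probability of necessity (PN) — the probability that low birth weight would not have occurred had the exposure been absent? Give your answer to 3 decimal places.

PN ≈ 0.275

Let p₁ = 0.418, p₀ = 0.303.
Under exogeneity and monotonicity, PN = (p₁ − p₀) / p₁.
PN = (0.418 − 0.303) / 0.418 = 0.115 / 0.418 ≈ 0.2751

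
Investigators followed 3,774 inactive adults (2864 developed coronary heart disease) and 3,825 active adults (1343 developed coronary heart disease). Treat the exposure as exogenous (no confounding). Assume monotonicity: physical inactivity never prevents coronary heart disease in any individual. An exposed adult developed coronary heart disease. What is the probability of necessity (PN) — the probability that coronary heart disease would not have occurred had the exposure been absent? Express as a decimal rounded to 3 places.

PN ≈ 0.537

p₁ = P(outcome | exposed) = 2864/3774 = 0.75888
p₀ = P(outcome | unexposed) = 1343/3825 = 0.35111
Under exogeneity and monotonicity, PN = (p₁ − p₀) / p₁.
PN = (0.75888 − 0.35111) / 0.75888 = 0.40777 / 0.75888 ≈ 0.5373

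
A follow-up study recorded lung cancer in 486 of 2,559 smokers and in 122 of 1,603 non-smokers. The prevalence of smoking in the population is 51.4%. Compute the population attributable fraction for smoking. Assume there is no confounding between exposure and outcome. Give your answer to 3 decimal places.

PAF ≈ 0.435

p₁ = P(outcome | exposed) = 486/2559 = 0.18992
p₀ = P(outcome | unexposed) = 122/1603 = 0.076107
Overall risk P(Y=1) = π·p₁ + (1−π)·p₀ = 0.514×0.18992 + 0.486×0.076107 = 0.13461.
Under exogeneity, PAF = [P(Y=1) − p₀] / P(Y=1).
PAF = (0.13461 − 0.076107) / 0.13461 ≈ 0.4346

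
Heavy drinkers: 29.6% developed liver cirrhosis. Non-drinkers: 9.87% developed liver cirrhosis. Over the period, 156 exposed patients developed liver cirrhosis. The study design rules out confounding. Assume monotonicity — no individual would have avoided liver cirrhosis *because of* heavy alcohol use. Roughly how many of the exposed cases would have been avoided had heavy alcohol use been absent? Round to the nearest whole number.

p₁ = 0.296, p₀ = 0.0987.
PN = (p₁ − p₀)/p₁ = (0.296 − 0.0987) / 0.296 ≈ 0.66655.
Attributable cases ≈ PN × (exposed cases) = 0.66655 × 156 ≈ 103.98.

about 104 cases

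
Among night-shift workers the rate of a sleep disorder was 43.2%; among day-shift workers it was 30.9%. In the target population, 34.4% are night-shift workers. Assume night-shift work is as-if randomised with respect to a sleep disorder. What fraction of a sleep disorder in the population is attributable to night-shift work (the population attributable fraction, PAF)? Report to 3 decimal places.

p₁ = 0.432, p₀ = 0.309.
Overall risk P(Y=1) = π·p₁ + (1−π)·p₀ = 0.344×0.432 + 0.656×0.309 = 0.35131.
Under exogeneity, PAF = [P(Y=1) − p₀] / P(Y=1).
PAF = (0.35131 − 0.309) / 0.35131 ≈ 0.1204

PAF ≈ 0.120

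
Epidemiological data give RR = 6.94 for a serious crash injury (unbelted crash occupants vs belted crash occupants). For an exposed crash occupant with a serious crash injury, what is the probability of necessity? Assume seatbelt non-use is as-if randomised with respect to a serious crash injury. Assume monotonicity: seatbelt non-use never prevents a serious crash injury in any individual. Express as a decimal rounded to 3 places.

Under exogeneity and monotonicity, PN = (RR − 1) / RR = 1 − 1/RR.
PN = (6.94 − 1) / 6.94 = 5.94 / 6.94 ≈ 0.8559

PN ≈ 0.856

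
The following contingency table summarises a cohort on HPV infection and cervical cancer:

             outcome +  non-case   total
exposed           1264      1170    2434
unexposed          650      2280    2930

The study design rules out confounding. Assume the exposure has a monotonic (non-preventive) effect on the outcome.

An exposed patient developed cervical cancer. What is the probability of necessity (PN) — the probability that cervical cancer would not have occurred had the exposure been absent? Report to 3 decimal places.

PN ≈ 0.573

p₁ = P(outcome | exposed) = 1264/2434 = 0.51931
p₀ = P(outcome | unexposed) = 650/2930 = 0.22184
Under exogeneity and monotonicity, PN = (p₁ − p₀) / p₁.
PN = (0.51931 − 0.22184) / 0.51931 = 0.29747 / 0.51931 ≈ 0.5728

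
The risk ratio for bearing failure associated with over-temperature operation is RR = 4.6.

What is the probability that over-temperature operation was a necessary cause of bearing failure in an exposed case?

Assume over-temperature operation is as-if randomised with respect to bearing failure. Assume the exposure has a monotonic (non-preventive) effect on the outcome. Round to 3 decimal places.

Under exogeneity and monotonicity, PN = (RR − 1) / RR = 1 − 1/RR.
PN = (4.6 − 1) / 4.6 = 3.6 / 4.6 ≈ 0.7826

PN ≈ 0.783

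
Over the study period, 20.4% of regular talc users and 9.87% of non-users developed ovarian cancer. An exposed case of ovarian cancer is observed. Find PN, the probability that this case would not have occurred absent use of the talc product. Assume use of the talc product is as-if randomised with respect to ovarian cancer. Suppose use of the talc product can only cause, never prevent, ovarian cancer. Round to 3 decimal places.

p₁ = 0.204, p₀ = 0.0987.
Under exogeneity and monotonicity, PN = (p₁ − p₀) / p₁.
PN = (0.204 − 0.0987) / 0.204 = 0.1053 / 0.204 ≈ 0.5162

PN ≈ 0.516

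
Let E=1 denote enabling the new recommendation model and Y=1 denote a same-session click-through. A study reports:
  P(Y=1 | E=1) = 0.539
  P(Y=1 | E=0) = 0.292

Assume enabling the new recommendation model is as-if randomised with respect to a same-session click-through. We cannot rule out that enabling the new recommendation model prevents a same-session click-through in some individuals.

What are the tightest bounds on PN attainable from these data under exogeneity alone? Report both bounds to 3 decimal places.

0.458 ≤ PN ≤ 1.000

Let p₁ = 0.539, p₀ = 0.292.
Under exogeneity alone the bounds on PN are max{0,(p₁−p₀)/p₁} ≤ PN ≤ min{1,(1−p₀)/p₁}.
  lower = (p₁ − p₀)/p₁ = 0.247 / 0.539 ≈ 0.4583
  upper = min{1, (1 − p₀)/p₁} = 0.708 / 0.539 ≈ 1.3135 → capped at 1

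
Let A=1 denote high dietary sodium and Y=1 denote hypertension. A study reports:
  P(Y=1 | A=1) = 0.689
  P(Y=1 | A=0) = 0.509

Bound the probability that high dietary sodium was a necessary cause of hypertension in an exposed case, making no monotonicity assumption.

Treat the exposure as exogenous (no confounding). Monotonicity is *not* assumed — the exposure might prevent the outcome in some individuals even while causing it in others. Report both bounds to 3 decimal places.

Let p₁ = 0.689, p₀ = 0.509.
Under exogeneity alone the bounds on PN are max{0,(p₁−p₀)/p₁} ≤ PN ≤ min{1,(1−p₀)/p₁}.
  lower = (p₁ − p₀)/p₁ = 0.18 / 0.689 ≈ 0.2612
  upper = min{1, (1 − p₀)/p₁} = 0.491 / 0.689 ≈ 0.7126

0.261 ≤ PN ≤ 0.713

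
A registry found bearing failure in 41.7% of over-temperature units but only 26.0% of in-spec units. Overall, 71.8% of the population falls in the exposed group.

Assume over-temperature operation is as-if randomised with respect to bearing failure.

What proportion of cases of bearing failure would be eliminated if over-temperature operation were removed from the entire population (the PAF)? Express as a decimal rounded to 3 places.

PAF ≈ 0.302

p₁ = 0.417, p₀ = 0.26.
Overall risk P(Y=1) = π·p₁ + (1−π)·p₀ = 0.718×0.417 + 0.282×0.26 = 0.37273.
Under exogeneity, PAF = [P(Y=1) − p₀] / P(Y=1).
PAF = (0.37273 − 0.26) / 0.37273 ≈ 0.3024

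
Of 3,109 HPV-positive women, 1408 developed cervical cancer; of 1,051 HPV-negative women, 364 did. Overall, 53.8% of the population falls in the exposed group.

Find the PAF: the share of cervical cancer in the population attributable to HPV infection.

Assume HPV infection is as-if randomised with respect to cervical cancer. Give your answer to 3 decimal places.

PAF ≈ 0.142

p₁ = P(outcome | exposed) = 1408/3109 = 0.45288
p₀ = P(outcome | unexposed) = 364/1051 = 0.34634
Overall risk P(Y=1) = π·p₁ + (1−π)·p₀ = 0.538×0.45288 + 0.462×0.34634 = 0.40366.
Under exogeneity, PAF = [P(Y=1) − p₀] / P(Y=1).
PAF = (0.40366 − 0.34634) / 0.40366 ≈ 0.1420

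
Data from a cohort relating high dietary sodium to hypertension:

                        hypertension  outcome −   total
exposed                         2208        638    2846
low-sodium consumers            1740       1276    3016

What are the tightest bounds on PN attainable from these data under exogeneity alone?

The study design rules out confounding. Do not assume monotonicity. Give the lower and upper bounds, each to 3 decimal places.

p₁ = P(outcome | exposed) = 2208/2846 = 0.77583
p₀ = P(outcome | unexposed) = 1740/3016 = 0.57692
Under exogeneity alone the bounds on PN are max{0,(p₁−p₀)/p₁} ≤ PN ≤ min{1,(1−p₀)/p₁}.
  lower = (p₁ − p₀)/p₁ = 0.1989 / 0.77583 ≈ 0.2564
  upper = min{1, (1 − p₀)/p₁} = 0.42308 / 0.77583 ≈ 0.5453

0.256 ≤ PN ≤ 0.545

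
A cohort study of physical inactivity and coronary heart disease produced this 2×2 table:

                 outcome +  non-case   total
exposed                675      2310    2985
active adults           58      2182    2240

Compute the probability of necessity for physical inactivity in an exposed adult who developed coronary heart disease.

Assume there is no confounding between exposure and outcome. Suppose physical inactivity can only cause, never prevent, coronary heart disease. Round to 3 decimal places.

PN ≈ 0.885

p₁ = P(outcome | exposed) = 675/2985 = 0.22613
p₀ = P(outcome | unexposed) = 58/2240 = 0.025893
Under exogeneity and monotonicity, PN = (p₁ − p₀)/p₁.
PN = (0.22613 − 0.025893) / 0.22613 ≈ 0.8855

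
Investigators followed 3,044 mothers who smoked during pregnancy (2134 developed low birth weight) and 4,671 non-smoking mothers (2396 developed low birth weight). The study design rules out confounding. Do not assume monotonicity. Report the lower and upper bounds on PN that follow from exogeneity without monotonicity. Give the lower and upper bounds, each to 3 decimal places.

p₁ = P(outcome | exposed) = 2134/3044 = 0.70105
p₀ = P(outcome | unexposed) = 2396/4671 = 0.51295
Under exogeneity alone the bounds on PN are max{0,(p₁−p₀)/p₁} ≤ PN ≤ min{1,(1−p₀)/p₁}.
  lower = (p₁ − p₀)/p₁ = 0.1881 / 0.70105 ≈ 0.2683
  upper = min{1, (1 − p₀)/p₁} = 0.48705 / 0.70105 ≈ 0.6947

0.268 ≤ PN ≤ 0.695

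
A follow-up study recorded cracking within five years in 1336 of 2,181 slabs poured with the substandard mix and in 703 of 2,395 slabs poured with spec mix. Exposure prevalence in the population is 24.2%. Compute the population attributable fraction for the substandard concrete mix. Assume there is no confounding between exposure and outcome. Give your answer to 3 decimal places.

PAF ≈ 0.208

p₁ = P(outcome | exposed) = 1336/2181 = 0.61256
p₀ = P(outcome | unexposed) = 703/2395 = 0.29353
Overall risk P(Y=1) = π·p₁ + (1−π)·p₀ = 0.242×0.61256 + 0.758×0.29353 = 0.37073.
Under exogeneity, PAF = [P(Y=1) − p₀] / P(Y=1).
PAF = (0.37073 − 0.29353) / 0.37073 ≈ 0.2083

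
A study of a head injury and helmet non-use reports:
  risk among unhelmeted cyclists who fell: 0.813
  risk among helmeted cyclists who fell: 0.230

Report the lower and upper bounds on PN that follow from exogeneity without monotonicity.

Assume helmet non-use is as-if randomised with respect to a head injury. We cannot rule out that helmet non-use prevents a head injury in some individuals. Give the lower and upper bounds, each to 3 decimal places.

Let p₁ = 0.813, p₀ = 0.23.
Under exogeneity alone the bounds on PN are max{0,(p₁−p₀)/p₁} ≤ PN ≤ min{1,(1−p₀)/p₁}.
  lower = (p₁ − p₀)/p₁ = 0.583 / 0.813 ≈ 0.7171
  upper = min{1, (1 − p₀)/p₁} = 0.77 / 0.813 ≈ 0.9471

0.717 ≤ PN ≤ 0.947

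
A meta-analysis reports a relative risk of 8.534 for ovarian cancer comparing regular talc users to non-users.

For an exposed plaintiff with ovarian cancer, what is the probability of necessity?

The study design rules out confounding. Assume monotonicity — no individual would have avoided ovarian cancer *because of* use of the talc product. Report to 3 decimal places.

PN ≈ 0.883

Under exogeneity and monotonicity, PN = (RR − 1) / RR = 1 − 1/RR.
PN = (8.534 − 1) / 8.534 = 7.534 / 8.534 ≈ 0.8828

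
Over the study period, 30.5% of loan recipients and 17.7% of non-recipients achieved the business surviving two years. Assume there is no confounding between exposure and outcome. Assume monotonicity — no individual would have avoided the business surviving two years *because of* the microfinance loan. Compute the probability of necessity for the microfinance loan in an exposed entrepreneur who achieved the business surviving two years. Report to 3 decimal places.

p₁ = 0.305, p₀ = 0.177.
Under exogeneity and monotonicity, PN = (p₁ − p₀) / p₁.
PN = (0.305 − 0.177) / 0.305 = 0.128 / 0.305 ≈ 0.4197

PN ≈ 0.420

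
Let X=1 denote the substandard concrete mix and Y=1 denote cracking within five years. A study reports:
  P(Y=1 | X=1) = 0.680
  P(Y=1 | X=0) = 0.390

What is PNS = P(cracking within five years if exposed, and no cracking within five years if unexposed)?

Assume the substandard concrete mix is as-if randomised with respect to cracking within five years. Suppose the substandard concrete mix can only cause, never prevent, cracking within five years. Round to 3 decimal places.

PNS ≈ 0.290

Let p₁ = 0.68, p₀ = 0.39.
Under exogeneity and monotonicity, PNS = p₁ − p₀.
PNS = 0.68 − 0.39 = 0.29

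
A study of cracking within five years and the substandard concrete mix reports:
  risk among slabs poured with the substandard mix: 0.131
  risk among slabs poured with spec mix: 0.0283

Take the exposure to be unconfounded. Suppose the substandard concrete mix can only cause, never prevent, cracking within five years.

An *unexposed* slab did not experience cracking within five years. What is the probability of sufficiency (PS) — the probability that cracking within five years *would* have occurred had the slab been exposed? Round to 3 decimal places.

Let p₁ = 0.131, p₀ = 0.0283.
Under exogeneity and monotonicity, PS = (p₁ − p₀) / (1 − p₀).
PS = (0.131 − 0.0283) / (1 − 0.0283) = 0.1027 / 0.9717 ≈ 0.1057

PS ≈ 0.106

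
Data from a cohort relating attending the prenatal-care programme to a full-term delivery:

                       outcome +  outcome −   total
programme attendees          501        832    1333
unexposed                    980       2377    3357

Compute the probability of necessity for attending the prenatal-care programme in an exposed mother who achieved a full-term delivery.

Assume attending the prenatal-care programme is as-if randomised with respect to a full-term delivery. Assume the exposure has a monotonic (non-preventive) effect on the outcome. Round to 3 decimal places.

PN ≈ 0.223

p₁ = P(outcome | exposed) = 501/1333 = 0.37584
p₀ = P(outcome | unexposed) = 980/3357 = 0.29193
Under exogeneity and monotonicity, PN = (p₁ − p₀)/p₁.
PN = (0.37584 − 0.29193) / 0.37584 ≈ 0.2233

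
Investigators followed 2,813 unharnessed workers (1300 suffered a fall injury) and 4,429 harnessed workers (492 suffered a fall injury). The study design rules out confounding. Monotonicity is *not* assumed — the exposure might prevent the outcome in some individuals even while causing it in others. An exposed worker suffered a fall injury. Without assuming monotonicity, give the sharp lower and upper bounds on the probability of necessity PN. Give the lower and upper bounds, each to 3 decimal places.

p₁ = P(outcome | exposed) = 1300/2813 = 0.46214
p₀ = P(outcome | unexposed) = 492/4429 = 0.11109
Under exogeneity alone the bounds on PN are max{0,(p₁−p₀)/p₁} ≤ PN ≤ min{1,(1−p₀)/p₁}.
  lower = (p₁ − p₀)/p₁ = 0.35105 / 0.46214 ≈ 0.7596
  upper = min{1, (1 − p₀)/p₁} = 0.88891 / 0.46214 ≈ 1.9235 → capped at 1

0.760 ≤ PN ≤ 1.000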